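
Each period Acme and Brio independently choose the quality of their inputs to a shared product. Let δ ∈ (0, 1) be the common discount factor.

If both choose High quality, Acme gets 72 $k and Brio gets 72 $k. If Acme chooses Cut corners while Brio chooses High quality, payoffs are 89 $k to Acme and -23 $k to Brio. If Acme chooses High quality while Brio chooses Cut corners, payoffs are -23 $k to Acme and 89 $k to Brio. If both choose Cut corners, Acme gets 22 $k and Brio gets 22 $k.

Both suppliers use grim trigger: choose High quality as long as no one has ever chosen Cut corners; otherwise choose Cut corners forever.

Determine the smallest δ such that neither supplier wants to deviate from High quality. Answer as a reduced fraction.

Under grim trigger the critical discount factor is (T−C)/(T−P) with T = 89, C = 72, P = 22.
δ* = (89−72)/(89−22) = 17/67.

17/67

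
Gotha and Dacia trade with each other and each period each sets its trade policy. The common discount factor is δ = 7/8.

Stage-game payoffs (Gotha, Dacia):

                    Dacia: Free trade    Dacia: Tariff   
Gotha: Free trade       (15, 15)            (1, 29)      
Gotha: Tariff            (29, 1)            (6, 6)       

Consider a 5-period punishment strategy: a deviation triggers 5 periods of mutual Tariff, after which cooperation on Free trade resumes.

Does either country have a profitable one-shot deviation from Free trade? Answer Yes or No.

No

Comparing payoff streams over the 6 periods until play realigns: cooperate → 15(1+δ+…+δ^5); deviate → 29 + 6(δ+…+δ^5).
Cooperation is sustained iff (15−6)(δ+…+δ^5) ≥ 29−15.
δ+…+δ^5 = 7/8·(1−(7/8)^5)/(1−7/8) = 3.4096, and (29−15)/(15−6) = 1.5556.
3.4096 ≥ 1.5556, so cooperation is sustainable.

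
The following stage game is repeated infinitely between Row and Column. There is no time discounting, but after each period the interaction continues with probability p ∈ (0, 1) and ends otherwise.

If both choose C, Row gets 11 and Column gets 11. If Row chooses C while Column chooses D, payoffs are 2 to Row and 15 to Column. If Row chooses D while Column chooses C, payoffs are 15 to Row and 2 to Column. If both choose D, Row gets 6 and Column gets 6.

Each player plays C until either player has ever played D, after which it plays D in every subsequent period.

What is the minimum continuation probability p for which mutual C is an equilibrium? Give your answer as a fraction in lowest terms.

4/9

Expected cooperation value is 11 + p·11 + p²·11 + … = 11/(1−p); deviation gives 15 + p·6/(1−p).
11 ≥ 15(1−p) + 6p ⇒ 9p ≥ 4 ⇒ p ≥ 4/9.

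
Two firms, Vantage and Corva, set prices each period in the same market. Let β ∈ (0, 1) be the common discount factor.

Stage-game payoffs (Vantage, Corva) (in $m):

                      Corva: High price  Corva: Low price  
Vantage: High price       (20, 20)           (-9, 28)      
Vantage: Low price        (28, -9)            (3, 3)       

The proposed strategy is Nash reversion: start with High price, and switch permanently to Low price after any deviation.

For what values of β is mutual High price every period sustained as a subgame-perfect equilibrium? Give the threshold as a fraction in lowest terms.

8/25

Cooperation forever yields 20 each period: 20/(1−β).
Deviating yields 28 once, then 3 forever: 28 + 3β/(1−β).
No profitable deviation requires 20/(1−β) ≥ 28 + 3β/(1−β).
Multiplying by (1−β): 20 ≥ 28(1−β) + 3β = 28 − 25β.
So 25β ≥ 8, i.e. β ≥ 8/25.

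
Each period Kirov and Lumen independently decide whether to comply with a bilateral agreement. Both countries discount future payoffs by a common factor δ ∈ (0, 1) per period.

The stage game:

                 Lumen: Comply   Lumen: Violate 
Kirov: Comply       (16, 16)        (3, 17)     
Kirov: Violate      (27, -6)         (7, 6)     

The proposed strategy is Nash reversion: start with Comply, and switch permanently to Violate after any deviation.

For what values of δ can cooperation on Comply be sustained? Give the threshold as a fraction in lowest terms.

Kirov's threshold: (27−16)/(27−7) = 11/20.
Lumen's threshold: (17−16)/(17−6) = 1/11.
11/20 > 1/11, so Kirov binds and δ* = 11/20.

11/20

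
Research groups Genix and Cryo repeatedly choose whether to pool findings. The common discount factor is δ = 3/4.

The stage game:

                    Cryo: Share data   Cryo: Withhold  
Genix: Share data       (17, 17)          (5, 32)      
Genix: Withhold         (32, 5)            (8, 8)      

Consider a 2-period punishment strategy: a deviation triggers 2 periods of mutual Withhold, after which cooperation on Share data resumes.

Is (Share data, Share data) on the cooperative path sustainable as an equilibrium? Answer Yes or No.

A one-shot deviation gives 32 now, then 8 for 2 periods, then back to 17.
Gain from deviating: (32−17) today; loss: (17−8) in each of the next 2 periods.
No-deviation condition: (17−8)(δ+…+δ^2) ≥ 32−17, i.e. δ+…+δ^2 ≥ 5/3.
At δ = 3/4: δ+…+δ^2 = 1.3125 < 1.6667.
So cooperation is not sustainable.

No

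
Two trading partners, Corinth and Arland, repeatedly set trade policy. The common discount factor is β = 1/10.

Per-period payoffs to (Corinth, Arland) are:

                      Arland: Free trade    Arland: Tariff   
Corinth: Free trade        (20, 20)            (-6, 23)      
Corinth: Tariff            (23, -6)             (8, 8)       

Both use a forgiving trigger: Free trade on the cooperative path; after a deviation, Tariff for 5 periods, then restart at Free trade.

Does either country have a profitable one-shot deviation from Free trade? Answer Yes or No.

Yes

Comparing payoff streams over the 6 periods until play realigns: cooperate → 20(1+β+…+β^5); deviate → 23 + 8(β+…+β^5).
Cooperation is sustained iff (20−8)(β+…+β^5) ≥ 23−20.
β+…+β^5 = 1/10·(1−(1/10)^5)/(1−1/10) = 0.1111, and (23−20)/(20−8) = 0.2500.
0.1111 < 0.2500, so cooperation is not sustainable.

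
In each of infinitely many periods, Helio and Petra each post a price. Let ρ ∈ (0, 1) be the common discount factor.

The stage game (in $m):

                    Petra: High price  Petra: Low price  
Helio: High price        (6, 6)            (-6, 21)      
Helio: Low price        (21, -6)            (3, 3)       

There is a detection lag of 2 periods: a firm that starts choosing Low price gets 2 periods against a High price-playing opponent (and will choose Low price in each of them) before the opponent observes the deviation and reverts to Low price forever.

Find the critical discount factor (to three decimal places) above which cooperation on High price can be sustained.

0.913

Deviating for the 2 undetected periods gains 21−6 = 15 per period over cooperation, then loses 6−3 = 3 per period forever once punishment starts.
Gain: 15(1 + ρ + … + ρ^1); loss: 3·ρ^2/(1−ρ).
No profitable deviation ⇔ 15(1−ρ^2) ≤ 3·ρ^2, i.e. ρ^2 ≥ 15/(15+3) = 5/6.
Hence ρ ≥ (5/6)^(1/2) ≈ 0.913.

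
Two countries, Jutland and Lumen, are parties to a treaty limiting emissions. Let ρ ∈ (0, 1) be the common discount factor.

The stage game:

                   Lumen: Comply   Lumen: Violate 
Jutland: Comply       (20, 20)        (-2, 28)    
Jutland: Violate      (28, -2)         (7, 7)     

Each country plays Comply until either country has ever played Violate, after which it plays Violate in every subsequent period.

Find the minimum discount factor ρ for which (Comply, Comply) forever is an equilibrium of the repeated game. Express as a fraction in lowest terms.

8/21

Cooperation forever yields 20 each period: 20/(1−ρ).
Deviating yields 28 once, then 7 forever: 28 + 7ρ/(1−ρ).
No profitable deviation requires 20/(1−ρ) ≥ 28 + 7ρ/(1−ρ).
Multiplying by (1−ρ): 20 ≥ 28(1−ρ) + 7ρ = 28 − 21ρ.
So 21ρ ≥ 8, i.e. ρ ≥ 8/21.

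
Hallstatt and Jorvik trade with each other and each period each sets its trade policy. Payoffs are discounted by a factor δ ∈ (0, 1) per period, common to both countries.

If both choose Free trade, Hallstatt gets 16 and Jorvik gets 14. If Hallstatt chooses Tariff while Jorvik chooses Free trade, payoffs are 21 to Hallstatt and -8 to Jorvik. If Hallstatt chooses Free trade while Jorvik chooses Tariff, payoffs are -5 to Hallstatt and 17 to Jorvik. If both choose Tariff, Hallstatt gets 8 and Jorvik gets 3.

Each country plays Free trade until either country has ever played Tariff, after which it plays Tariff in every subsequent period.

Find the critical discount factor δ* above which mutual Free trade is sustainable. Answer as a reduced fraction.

5/13

For Hallstatt: deviation gain 21−16 = 5, per-period punishment loss 16−8 = 8. IC gives δ ≥ 5/13.
For Jorvik: gain 3, loss 11 per period, so δ ≥ 3/14.
The tighter constraint is Hallstatt's, so cooperation needs δ ≥ 5/13.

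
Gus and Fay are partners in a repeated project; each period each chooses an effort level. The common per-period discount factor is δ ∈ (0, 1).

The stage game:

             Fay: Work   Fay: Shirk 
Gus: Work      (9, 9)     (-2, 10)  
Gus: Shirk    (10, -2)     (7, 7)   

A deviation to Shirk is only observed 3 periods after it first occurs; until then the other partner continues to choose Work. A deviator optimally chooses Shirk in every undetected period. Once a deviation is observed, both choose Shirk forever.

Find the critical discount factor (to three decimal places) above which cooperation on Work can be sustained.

0.693

Deviating for the 3 undetected periods gains 10−9 = 1 per period over cooperation, then loses 9−7 = 2 per period forever once punishment starts.
Gain: 1(1 + δ + … + δ^2); loss: 2·δ^3/(1−δ).
No profitable deviation ⇔ 1(1−δ^3) ≤ 2·δ^3, i.e. δ^3 ≥ 1/(1+2) = 1/3.
Hence δ ≥ (1/3)^(1/3) ≈ 0.693.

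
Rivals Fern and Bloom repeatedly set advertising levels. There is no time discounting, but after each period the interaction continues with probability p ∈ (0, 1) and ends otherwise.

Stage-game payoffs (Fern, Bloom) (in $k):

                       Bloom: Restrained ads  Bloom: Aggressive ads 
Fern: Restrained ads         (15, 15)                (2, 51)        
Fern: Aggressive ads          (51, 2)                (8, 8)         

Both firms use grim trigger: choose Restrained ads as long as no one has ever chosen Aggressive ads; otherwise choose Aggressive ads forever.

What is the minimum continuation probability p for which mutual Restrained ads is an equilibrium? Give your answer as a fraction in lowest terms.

With no time discounting, the continuation probability p plays the role of the discount factor.
Grim-trigger IC: 15/(1−p) ≥ 51 + 8p/(1−p) ⇒ p ≥ (51−15)/(51−8) = 36/43.

36/43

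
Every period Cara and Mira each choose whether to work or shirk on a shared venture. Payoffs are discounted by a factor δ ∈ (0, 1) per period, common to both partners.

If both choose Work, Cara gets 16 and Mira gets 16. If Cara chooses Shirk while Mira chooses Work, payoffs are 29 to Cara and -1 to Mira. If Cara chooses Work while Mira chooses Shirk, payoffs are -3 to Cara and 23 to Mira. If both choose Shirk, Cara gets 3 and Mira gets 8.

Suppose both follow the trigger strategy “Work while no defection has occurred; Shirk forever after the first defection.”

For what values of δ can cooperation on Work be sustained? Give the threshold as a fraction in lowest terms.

1/2

Cara's threshold: (29−16)/(29−3) = 1/2.
Mira's threshold: (23−16)/(23−8) = 7/15.
1/2 > 7/15, so Cara binds and δ* = 1/2.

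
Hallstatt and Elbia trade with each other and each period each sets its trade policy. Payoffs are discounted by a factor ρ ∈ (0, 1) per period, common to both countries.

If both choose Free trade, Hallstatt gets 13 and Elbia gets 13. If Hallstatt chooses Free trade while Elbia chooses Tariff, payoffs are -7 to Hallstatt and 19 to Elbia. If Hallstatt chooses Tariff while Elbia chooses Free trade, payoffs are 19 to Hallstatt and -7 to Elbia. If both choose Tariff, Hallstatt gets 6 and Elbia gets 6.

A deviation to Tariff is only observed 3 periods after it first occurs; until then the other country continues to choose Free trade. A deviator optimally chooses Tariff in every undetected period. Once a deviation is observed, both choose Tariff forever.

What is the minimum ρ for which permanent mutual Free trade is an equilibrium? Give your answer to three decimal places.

0.773

The best deviation is to choose Tariff for all 3 undetected periods, earning 19 each, then 6 forever once detected.
Deviation value: 19(1−ρ^3)/(1−ρ) + 6ρ^3/(1−ρ); cooperation value: 13/(1−ρ).
IC: 13 ≥ 19(1−ρ^3) + 6ρ^3 = 19 − 13ρ^3.
So ρ^3 ≥ 6/13, giving ρ ≥ (6/13)^(1/3) ≈ 0.773.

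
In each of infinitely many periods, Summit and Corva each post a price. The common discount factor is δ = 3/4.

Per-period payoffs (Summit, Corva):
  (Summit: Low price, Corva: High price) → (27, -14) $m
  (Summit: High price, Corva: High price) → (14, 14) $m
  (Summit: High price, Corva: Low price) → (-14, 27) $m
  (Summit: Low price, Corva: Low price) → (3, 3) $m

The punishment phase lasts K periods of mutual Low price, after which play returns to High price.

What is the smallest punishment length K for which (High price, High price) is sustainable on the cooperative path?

2

No profitable deviation requires (14−3)(δ+…+δ^K) ≥ 27−14, i.e. δ+…+δ^K ≥ 13/11 ≈ 1.1818.
With δ = 3/4, the partial sums are K=1: 0.7500, K=2: 1.3125.
K = 2 is the first length at which the sum reaches 1.1818.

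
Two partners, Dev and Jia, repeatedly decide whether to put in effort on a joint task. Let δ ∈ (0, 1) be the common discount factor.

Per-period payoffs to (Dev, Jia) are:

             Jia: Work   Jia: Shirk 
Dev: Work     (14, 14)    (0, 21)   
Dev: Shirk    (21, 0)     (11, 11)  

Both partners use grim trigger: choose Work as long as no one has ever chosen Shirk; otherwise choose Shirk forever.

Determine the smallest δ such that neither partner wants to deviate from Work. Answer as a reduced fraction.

7/10

Under grim trigger the critical discount factor is (T−C)/(T−P) with T = 21, C = 14, P = 11.
δ* = (21−14)/(21−11) = 7/10.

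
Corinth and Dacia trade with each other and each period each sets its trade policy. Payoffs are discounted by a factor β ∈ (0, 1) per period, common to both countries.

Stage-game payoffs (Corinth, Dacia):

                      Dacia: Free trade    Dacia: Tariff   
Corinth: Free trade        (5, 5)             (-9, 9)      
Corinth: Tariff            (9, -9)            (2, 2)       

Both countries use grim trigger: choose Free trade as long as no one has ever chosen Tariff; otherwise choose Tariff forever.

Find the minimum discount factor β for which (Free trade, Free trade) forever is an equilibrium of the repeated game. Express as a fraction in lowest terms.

4/7

5/(1−β) ≥ 9 + 2β/(1−β)
5 ≥ 9 − 7β
β ≥ 4/7.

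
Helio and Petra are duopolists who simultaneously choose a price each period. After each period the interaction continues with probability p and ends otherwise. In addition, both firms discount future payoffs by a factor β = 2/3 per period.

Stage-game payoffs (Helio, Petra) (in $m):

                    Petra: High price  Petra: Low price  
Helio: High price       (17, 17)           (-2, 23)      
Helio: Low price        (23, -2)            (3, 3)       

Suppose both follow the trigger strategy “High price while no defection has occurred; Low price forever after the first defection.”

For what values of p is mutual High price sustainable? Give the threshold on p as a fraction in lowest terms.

9/20

With continuation probability p and discount β, the effective per-period discount factor is βp.
Grim-trigger IC: βp ≥ (23−17)/(23−3) = 3/10.
So p ≥ (3/10)/(2/3) = 9/20.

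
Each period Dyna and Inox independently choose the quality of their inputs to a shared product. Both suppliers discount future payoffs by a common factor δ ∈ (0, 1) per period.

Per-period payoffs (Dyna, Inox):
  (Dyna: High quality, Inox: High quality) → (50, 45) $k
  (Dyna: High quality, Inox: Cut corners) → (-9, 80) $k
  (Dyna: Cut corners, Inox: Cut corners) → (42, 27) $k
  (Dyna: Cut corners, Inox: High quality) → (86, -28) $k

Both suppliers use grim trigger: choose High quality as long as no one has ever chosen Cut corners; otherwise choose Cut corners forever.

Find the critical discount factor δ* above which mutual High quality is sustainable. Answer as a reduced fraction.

9/11

For Dyna: deviation gain 86−50 = 36, per-period punishment loss 50−42 = 8. IC gives δ ≥ 36/44 = 9/11.
For Inox: gain 35, loss 18 per period, so δ ≥ 35/53.
The tighter constraint is Dyna's, so cooperation needs δ ≥ 9/11.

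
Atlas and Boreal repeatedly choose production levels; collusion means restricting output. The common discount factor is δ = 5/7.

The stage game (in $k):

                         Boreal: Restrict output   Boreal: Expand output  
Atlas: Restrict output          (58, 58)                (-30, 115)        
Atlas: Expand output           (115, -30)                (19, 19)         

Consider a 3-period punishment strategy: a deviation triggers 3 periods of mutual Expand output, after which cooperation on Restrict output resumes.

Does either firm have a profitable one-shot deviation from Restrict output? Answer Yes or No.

No

Comparing payoff streams over the 4 periods until play realigns: cooperate → 58(1+δ+…+δ^3); deviate → 115 + 19(δ+…+δ^3).
Cooperation is sustained iff (58−19)(δ+…+δ^3) ≥ 115−58.
δ+…+δ^3 = 5/7·(1−(5/7)^3)/(1−5/7) = 1.5889, and (115−58)/(58−19) = 1.4615.
1.5889 ≥ 1.4615, so cooperation is sustainable.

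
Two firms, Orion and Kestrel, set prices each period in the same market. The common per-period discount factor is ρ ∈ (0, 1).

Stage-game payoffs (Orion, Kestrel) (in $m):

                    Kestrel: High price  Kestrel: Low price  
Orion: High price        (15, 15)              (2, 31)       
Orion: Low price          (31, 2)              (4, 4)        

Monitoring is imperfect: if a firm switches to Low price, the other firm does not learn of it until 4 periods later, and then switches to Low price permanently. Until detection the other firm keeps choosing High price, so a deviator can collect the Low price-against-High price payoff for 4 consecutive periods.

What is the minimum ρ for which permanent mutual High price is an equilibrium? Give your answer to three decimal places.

Deviating for the 4 undetected periods gains 31−15 = 16 per period over cooperation, then loses 15−4 = 11 per period forever once punishment starts.
Gain: 16(1 + ρ + … + ρ^3); loss: 11·ρ^4/(1−ρ).
No profitable deviation ⇔ 16(1−ρ^4) ≤ 11·ρ^4, i.e. ρ^4 ≥ 16/(16+11) = 16/27.
Hence ρ ≥ (16/27)^(1/4) ≈ 0.877.

0.877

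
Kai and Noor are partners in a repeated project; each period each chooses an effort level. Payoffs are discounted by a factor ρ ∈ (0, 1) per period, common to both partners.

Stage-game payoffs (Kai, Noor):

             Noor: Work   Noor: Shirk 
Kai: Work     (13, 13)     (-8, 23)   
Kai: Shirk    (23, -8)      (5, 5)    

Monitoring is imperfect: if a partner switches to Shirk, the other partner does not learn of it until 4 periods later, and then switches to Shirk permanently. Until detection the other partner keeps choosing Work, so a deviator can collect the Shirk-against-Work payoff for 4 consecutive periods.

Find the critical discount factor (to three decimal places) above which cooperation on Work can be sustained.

A deviator earns 23 for 4 periods, then 5 forever; cooperating earns 13 forever. Multiplying the IC by (1−ρ):
13 ≥ 23(1−ρ^4) + 5ρ^4, so 18·ρ^4 ≥ 10 and ρ^4 ≥ 5/9.
ρ ≥ (5/9)^(1/4) ≈ 0.863.

0.863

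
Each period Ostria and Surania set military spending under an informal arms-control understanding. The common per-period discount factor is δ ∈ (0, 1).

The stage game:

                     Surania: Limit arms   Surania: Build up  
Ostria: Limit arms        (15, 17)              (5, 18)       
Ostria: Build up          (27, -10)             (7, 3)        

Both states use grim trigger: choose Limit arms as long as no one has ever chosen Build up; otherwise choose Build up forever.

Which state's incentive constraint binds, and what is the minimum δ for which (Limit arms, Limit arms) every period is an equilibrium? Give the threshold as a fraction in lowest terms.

Ostria: cooperation gives 15 each period; deviation gives 27 once then 7 forever.
  15/(1−δ) ≥ 27 + 7δ/(1−δ) ⇒ δ ≥ 12/20 = 3/5.
Surania: cooperation gives 17 each period; deviation gives 18 once then 3 forever.
  δ ≥ 1/15.
Both must hold, so the binding constraint is Ostria's: δ ≥ 3/5.

Ostria; δ ≥ 3/5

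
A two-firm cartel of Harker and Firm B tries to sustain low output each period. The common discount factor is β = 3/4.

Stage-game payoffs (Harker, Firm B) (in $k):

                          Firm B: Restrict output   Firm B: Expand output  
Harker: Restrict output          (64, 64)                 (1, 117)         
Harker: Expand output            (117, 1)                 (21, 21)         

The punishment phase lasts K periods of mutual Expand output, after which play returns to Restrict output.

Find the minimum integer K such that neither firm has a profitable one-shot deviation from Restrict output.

2

Need Σ_{k=1}^{K} β^k ≥ (117−64)/(64−21) = 1.2326 at β = 3/4.
At K = 1 the sum is 0.7500 < 1.2326; at K = 2 it is 1.3125 ≥ 1.2326.
So the minimum punishment length is K = 2.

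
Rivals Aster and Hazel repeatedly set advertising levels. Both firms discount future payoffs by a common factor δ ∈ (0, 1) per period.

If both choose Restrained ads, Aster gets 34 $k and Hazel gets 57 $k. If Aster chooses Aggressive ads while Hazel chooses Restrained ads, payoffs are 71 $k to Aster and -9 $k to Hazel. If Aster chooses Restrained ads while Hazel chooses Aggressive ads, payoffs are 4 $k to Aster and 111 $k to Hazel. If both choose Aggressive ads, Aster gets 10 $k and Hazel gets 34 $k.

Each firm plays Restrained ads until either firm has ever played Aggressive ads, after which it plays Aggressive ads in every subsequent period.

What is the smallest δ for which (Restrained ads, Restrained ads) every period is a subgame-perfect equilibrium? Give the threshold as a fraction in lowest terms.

54/77

Aster: cooperation gives 34 each period; deviation gives 71 once then 10 forever.
  34/(1−δ) ≥ 71 + 10δ/(1−δ) ⇒ δ ≥ 37/61.
Hazel: cooperation gives 57 each period; deviation gives 111 once then 34 forever.
  δ ≥ 54/77.
Both must hold, so the binding constraint is Hazel's: δ ≥ 54/77.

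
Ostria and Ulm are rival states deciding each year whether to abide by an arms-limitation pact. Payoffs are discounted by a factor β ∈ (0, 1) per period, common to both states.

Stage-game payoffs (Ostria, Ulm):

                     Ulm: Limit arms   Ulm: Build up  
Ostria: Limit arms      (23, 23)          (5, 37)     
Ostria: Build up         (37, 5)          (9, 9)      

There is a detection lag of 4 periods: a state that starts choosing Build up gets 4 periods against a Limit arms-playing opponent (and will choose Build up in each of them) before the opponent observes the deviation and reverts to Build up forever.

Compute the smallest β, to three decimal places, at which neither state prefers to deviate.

0.841

The best deviation is to choose Build up for all 4 undetected periods, earning 37 each, then 9 forever once detected.
Deviation value: 37(1−β^4)/(1−β) + 9β^4/(1−β); cooperation value: 23/(1−β).
IC: 23 ≥ 37(1−β^4) + 9β^4 = 37 − 28β^4.
So β^4 ≥ 14/28 = 1/2, giving β ≥ (1/2)^(1/4) ≈ 0.841.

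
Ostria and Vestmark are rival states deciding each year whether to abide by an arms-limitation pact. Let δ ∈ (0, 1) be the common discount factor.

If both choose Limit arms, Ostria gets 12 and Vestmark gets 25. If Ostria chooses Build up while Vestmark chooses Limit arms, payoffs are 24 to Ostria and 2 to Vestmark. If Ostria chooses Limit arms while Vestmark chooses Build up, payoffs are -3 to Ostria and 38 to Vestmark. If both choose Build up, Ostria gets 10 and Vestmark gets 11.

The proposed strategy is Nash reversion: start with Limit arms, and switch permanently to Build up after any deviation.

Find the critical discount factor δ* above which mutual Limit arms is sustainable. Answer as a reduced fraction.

6/7

Ostria: cooperation gives 12 each period; deviation gives 24 once then 10 forever.
  12/(1−δ) ≥ 24 + 10δ/(1−δ) ⇒ δ ≥ 12/14 = 6/7.
Vestmark: cooperation gives 25 each period; deviation gives 38 once then 11 forever.
  δ ≥ 13/27.
Both must hold, so the binding constraint is Ostria's: δ ≥ 6/7.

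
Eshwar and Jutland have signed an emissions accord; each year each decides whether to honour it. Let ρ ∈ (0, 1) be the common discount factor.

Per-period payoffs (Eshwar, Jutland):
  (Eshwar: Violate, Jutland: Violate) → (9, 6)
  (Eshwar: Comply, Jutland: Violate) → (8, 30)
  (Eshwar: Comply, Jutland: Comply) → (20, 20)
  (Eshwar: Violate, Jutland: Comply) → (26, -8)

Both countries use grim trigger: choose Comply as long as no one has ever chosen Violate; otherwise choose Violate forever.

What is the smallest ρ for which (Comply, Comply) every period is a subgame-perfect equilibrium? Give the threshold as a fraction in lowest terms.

5/12

Eshwar's threshold: (26−20)/(26−9) = 6/17.
Jutland's threshold: (30−20)/(30−6) = 5/12.
6/17 < 5/12, so Jutland binds and ρ* = 5/12.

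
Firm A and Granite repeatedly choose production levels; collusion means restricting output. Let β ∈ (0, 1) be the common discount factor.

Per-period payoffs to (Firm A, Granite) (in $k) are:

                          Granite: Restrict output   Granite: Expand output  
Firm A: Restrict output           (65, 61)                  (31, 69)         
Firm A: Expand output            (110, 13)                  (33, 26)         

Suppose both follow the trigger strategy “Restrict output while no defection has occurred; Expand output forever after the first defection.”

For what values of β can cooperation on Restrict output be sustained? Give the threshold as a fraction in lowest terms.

45/77

For Firm A: deviation gain 110−65 = 45, per-period punishment loss 65−33 = 32. IC gives β ≥ 45/77.
For Granite: gain 8, loss 35 per period, so β ≥ 8/43.
The tighter constraint is Firm A's, so cooperation needs β ≥ 45/77.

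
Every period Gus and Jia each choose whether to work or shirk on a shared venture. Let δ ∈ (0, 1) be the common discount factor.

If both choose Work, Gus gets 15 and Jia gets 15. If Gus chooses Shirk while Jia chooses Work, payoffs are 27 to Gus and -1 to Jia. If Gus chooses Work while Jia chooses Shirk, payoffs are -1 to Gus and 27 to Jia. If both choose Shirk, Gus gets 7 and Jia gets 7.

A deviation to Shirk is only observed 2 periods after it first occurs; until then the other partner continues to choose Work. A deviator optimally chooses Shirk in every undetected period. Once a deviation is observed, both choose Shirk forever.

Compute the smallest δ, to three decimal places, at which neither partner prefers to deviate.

0.775

The best deviation is to choose Shirk for all 2 undetected periods, earning 27 each, then 7 forever once detected.
Deviation value: 27(1−δ^2)/(1−δ) + 7δ^2/(1−δ); cooperation value: 15/(1−δ).
IC: 15 ≥ 27(1−δ^2) + 7δ^2 = 27 − 20δ^2.
So δ^2 ≥ 12/20 = 3/5, giving δ ≥ (3/5)^(1/2) ≈ 0.775.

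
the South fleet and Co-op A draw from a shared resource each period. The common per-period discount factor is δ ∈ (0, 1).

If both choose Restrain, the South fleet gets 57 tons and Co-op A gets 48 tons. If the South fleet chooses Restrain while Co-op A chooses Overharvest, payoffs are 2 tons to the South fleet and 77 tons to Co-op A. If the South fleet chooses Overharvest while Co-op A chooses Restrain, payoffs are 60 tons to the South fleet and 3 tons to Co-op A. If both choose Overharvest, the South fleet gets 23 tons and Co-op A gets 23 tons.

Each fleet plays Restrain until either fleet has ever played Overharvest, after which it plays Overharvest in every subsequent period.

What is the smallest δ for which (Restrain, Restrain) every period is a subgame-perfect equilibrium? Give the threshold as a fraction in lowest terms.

29/54

For the South fleet: deviation gain 60−57 = 3, per-period punishment loss 57−23 = 34. IC gives δ ≥ 3/37.
For Co-op A: gain 29, loss 25 per period, so δ ≥ 29/54.
The tighter constraint is Co-op A's, so cooperation needs δ ≥ 29/54.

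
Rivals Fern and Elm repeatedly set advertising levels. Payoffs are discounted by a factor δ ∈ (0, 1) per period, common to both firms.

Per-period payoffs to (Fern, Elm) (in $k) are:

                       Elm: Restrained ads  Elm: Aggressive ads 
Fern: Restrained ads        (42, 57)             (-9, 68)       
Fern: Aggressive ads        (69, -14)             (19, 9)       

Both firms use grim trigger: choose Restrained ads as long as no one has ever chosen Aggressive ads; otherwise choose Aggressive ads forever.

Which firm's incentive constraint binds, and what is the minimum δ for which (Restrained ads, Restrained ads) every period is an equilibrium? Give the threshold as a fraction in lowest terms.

Fern; δ ≥ 27/50

For Fern: deviation gain 69−42 = 27, per-period punishment loss 42−19 = 23. IC gives δ ≥ 27/50.
For Elm: gain 11, loss 48 per period, so δ ≥ 11/59.
The tighter constraint is Fern's, so cooperation needs δ ≥ 27/50.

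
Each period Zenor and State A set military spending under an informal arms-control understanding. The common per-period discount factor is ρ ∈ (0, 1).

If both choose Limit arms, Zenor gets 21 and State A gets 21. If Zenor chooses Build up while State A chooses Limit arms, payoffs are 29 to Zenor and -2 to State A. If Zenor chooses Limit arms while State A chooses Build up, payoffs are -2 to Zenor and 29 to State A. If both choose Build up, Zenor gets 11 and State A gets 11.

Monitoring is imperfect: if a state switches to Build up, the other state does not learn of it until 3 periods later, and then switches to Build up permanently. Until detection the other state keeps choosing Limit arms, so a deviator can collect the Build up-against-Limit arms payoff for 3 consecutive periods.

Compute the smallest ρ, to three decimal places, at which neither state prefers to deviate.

0.763

Deviating for the 3 undetected periods gains 29−21 = 8 per period over cooperation, then loses 21−11 = 10 per period forever once punishment starts.
Gain: 8(1 + ρ + … + ρ^2); loss: 10·ρ^3/(1−ρ).
No profitable deviation ⇔ 8(1−ρ^3) ≤ 10·ρ^3, i.e. ρ^3 ≥ 8/(8+10) = 4/9.
Hence ρ ≥ (4/9)^(1/3) ≈ 0.763.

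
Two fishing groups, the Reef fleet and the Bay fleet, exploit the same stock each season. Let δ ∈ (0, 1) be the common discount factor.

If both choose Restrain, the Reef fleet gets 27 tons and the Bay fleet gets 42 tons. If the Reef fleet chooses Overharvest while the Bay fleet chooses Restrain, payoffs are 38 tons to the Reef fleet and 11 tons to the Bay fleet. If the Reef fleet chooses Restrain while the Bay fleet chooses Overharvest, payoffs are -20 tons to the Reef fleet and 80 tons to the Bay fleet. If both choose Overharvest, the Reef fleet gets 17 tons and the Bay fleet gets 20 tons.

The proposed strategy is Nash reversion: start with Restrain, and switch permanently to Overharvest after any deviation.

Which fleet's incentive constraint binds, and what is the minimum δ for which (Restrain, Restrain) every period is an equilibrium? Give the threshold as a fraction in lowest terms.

the Reef fleet: cooperation gives 27 each period; deviation gives 38 once then 17 forever.
  27/(1−δ) ≥ 38 + 17δ/(1−δ) ⇒ δ ≥ 11/21.
the Bay fleet: cooperation gives 42 each period; deviation gives 80 once then 20 forever.
  δ ≥ 38/60 = 19/30.
Both must hold, so the binding constraint is the Bay fleet's: δ ≥ 19/30.

the Bay fleet; δ ≥ 19/30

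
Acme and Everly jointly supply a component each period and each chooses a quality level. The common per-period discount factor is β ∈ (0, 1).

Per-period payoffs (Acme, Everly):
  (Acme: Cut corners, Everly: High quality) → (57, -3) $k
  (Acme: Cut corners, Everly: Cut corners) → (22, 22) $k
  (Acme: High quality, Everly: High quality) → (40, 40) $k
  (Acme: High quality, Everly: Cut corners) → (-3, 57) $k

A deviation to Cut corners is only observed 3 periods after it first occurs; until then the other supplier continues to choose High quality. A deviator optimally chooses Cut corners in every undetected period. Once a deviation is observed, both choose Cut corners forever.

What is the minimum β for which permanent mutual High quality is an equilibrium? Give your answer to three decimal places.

0.786

The best deviation is to choose Cut corners for all 3 undetected periods, earning 57 each, then 22 forever once detected.
Deviation value: 57(1−β^3)/(1−β) + 22β^3/(1−β); cooperation value: 40/(1−β).
IC: 40 ≥ 57(1−β^3) + 22β^3 = 57 − 35β^3.
So β^3 ≥ 17/35, giving β ≥ (17/35)^(1/3) ≈ 0.786.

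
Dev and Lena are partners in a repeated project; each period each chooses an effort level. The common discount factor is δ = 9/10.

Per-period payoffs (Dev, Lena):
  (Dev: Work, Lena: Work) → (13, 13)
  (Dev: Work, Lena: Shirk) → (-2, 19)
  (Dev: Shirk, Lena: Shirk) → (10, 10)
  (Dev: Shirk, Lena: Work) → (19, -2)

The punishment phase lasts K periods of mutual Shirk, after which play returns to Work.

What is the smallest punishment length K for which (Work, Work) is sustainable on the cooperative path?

3

IC: δ(1−δ^K)/(1−δ) ≥ (19−13)/(13−10) = 2.
With δ = 9/10: need 1 − δ^K ≥ 2·(1−9/10)/(9/10), i.e. δ^K ≤ 0.7778.
Since (9/10)^2 = 0.8100 and (9/10)^3 = 0.7290, the smallest such K is 3.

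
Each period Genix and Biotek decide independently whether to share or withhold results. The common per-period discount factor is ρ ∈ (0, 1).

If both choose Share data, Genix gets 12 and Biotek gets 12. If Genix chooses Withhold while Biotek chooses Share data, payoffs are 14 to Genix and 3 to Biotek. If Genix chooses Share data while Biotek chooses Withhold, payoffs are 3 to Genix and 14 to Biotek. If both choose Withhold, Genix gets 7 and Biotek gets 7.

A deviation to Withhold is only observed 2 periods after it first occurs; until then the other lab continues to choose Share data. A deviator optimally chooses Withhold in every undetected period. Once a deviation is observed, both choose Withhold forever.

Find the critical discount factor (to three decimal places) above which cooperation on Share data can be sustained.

The best deviation is to choose Withhold for all 2 undetected periods, earning 14 each, then 7 forever once detected.
Deviation value: 14(1−ρ^2)/(1−ρ) + 7ρ^2/(1−ρ); cooperation value: 12/(1−ρ).
IC: 12 ≥ 14(1−ρ^2) + 7ρ^2 = 14 − 7ρ^2.
So ρ^2 ≥ 2/7, giving ρ ≥ (2/7)^(1/2) ≈ 0.535.

0.535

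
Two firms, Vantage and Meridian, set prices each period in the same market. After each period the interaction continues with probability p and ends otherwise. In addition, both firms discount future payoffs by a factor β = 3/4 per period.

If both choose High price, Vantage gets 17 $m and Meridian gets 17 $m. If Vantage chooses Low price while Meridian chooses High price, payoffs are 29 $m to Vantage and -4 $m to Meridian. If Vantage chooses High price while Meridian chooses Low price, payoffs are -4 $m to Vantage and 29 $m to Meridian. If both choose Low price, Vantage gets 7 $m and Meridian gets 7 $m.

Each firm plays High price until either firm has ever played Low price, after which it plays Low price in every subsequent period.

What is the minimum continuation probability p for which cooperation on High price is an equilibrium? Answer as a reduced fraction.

With continuation probability p and discount β, the effective per-period discount factor is βp.
Grim-trigger IC: βp ≥ (29−17)/(29−7) = 6/11.
So p ≥ (6/11)/(3/4) = 8/11.

8/11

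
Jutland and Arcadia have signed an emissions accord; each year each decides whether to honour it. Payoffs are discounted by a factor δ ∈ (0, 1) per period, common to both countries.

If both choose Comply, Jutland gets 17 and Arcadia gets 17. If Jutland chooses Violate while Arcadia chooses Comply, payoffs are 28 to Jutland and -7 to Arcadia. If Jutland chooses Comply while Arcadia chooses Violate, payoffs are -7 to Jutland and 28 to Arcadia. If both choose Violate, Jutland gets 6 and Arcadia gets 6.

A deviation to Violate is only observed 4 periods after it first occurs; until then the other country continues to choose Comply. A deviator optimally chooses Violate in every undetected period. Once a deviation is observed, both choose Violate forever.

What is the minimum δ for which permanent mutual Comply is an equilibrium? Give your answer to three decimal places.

A deviator earns 28 for 4 periods, then 6 forever; cooperating earns 17 forever. Multiplying the IC by (1−δ):
17 ≥ 28(1−δ^4) + 6δ^4, so 22·δ^4 ≥ 11 and δ^4 ≥ 1/2.
δ ≥ (1/2)^(1/4) ≈ 0.841.

0.841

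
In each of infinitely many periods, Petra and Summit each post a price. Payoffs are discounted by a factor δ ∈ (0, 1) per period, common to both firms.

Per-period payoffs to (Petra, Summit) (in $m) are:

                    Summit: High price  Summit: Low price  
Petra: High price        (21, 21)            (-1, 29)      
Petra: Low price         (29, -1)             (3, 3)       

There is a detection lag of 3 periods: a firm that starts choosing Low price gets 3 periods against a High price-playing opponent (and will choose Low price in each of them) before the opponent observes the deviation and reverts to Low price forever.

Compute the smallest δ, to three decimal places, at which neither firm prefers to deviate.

A deviator earns 29 for 3 periods, then 3 forever; cooperating earns 21 forever. Multiplying the IC by (1−δ):
21 ≥ 29(1−δ^3) + 3δ^3, so 26·δ^3 ≥ 8 and δ^3 ≥ 4/13.
δ ≥ (4/13)^(1/3) ≈ 0.675.

0.675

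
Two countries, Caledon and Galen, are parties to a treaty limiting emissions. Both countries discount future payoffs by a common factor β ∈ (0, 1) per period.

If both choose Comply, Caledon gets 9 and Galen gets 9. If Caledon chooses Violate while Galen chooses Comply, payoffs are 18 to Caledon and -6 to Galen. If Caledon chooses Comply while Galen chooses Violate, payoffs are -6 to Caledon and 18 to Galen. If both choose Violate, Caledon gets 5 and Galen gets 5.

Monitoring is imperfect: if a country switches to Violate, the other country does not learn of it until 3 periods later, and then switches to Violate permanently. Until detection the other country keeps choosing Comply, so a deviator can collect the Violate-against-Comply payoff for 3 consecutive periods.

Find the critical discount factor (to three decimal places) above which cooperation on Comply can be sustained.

A deviator earns 18 for 3 periods, then 5 forever; cooperating earns 9 forever. Multiplying the IC by (1−β):
9 ≥ 18(1−β^3) + 5β^3, so 13·β^3 ≥ 9 and β^3 ≥ 9/13.
β ≥ (9/13)^(1/3) ≈ 0.885.

0.885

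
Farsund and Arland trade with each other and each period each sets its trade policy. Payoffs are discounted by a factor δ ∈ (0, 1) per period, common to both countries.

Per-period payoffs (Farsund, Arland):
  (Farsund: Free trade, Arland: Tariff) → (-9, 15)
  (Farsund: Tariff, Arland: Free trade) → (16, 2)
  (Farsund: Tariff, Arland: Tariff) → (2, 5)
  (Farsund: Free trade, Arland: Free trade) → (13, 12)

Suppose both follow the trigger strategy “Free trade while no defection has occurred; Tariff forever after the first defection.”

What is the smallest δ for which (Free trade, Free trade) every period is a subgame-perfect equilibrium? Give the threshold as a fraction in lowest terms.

For Farsund: deviation gain 16−13 = 3, per-period punishment loss 13−2 = 11. IC gives δ ≥ 3/14.
For Arland: gain 3, loss 7 per period, so δ ≥ 3/10.
The tighter constraint is Arland's, so cooperation needs δ ≥ 3/10.

3/10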